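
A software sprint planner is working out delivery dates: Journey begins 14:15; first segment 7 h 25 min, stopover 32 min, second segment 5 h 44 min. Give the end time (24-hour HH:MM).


Depart: 14:15
Leg 1: +445 min -> 21:40
Layover: +32 min -> 22:12
Leg 2: +344 min -> 03:56
Total travel: 821 minutes = 13h 41m
Arrival: 03:56

03:56


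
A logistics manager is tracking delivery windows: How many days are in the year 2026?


Year: 2026
Check leap year rules:
Divisible by 4? No
2026 is not a leap year
Days: 365

365


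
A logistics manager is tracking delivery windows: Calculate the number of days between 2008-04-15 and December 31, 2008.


Start: April 15, 2008
End: December 31, 2008
Days left in April: 15
May: 31
June: 30
July: 31
August: 31
... plus remaining months
Sum of remaining months: 245
Total: 15 + 245 = 260

260


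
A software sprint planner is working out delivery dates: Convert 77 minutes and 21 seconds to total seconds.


Minutes: 77
Extra seconds: 21
Seconds per minute: 60
Minutes to seconds: 77 x 60 = 4620
Total: 4620 + 21 = 4641

4641


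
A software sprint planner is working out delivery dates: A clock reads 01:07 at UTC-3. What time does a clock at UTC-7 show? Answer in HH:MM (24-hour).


Local time: 01:07 at UTC-3 (offset -3h)
Target zone: UTC-7 (offset -7h)
Difference: -7 - (-3) = -4 hours
Calculation: 1 + (-4) = -3
Wraparound: (-3) mod 24 = 21
Result: 21:07

21:07


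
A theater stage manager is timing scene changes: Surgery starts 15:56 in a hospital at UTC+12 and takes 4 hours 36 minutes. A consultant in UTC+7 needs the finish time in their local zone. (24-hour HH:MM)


Start: 15:56 in UTC+12
Step 1 - add duration:
  minutes: 56 + 36 = 92 (carry 1h)
  hours: 15 + 4 + 1 = 20
  end in UTC+12: 20:32
Step 2 - convert UTC+12 -> UTC+7:
  offset difference: 7 - (12) = -5 hours
  20 + (-5) = 15 -> mod 24 = 15
Result: 15:32 in UTC+7

15:32


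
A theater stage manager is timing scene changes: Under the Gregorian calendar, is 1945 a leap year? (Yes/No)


Year: 1945
Divisible by 4? 1945 / 4 = 486.25 -> No
Not divisible by 4, so NOT a leap year

No


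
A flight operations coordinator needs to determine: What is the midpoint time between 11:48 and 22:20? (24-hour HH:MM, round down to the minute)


Start time: 11:48 = 708 minutes from midnight
End time: 22:20 = 1340 minutes from midnight
Sum: 708 + 1340 = 2048
Midpoint: 2048 / 2 = 1024 minutes
Convert: 1024 / 60 = 17 hours, 4 minutes
Result: 17:04

17:04


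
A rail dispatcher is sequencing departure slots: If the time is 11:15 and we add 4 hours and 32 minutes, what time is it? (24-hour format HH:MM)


Start time: 11:15
Adding: 4 hours 32 minutes
Minutes: 15 + 32 = 47
Hours: 11 + 4 + 0 = 15
Result: 15:47

15:47


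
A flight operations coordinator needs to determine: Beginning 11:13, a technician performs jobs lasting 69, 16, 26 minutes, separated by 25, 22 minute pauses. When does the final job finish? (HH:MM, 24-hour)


Start: 11:13 = 673 min from midnight
  after task 1 (69 min): 12:22
  after break (25 min): 12:47
  after task 2 (16 min): 13:03
  after break (22 min): 13:25
  after task 3 (26 min): 13:51
Total elapsed: 158 minutes
End time: 13:51

13:51


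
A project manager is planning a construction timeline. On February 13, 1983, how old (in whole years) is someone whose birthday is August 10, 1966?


Birth: 1966-08-10
Reference: 1983-02-13
Year difference: 1983 - 1966 = 17
Has birthday (08-10) occurred by 02-13? No
Birthday not yet reached this year -> subtract 1
Age in full years: 16

16


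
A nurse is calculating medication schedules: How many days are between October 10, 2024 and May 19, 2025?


Start date: 2024-10-10
End date: 2025-05-19
Oct 2024: +22 days
Nov 2024: +30 days
Dec 2024: +31 days
... (5 more months)
Total: 221 days

221


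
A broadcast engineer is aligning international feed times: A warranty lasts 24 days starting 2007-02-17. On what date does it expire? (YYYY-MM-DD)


Start: 2007-02-17
Adding 24 days
Days remaining in February: 11
After February: 13 days still to add
March 2007 has 31 days, need 13
Result: 2007-03-13

2007-03-13


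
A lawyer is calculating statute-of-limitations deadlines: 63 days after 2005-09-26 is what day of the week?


Start: 2005-09-26 (Monday)
Step 1 - find target date: add 63 days
  2005-09-26 + 63 days = 2005-11-28
Step 2 - day of week:
  63 mod 7 = 0
  Monday + 0 days -> Monday
Result: Monday (2005-11-28)

Monday


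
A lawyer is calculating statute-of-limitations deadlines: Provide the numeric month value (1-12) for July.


Calendar month order:
6. June
7. July <--
8. August
July is month number 7

7


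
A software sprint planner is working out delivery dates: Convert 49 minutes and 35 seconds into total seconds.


Minutes: 49
Seconds: 35
Convert minutes to seconds: 49 x 60 = 2940
Add remaining seconds: 2940 + 35 = 2975

2975


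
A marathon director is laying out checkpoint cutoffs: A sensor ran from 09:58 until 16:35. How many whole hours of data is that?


Start: 09:58
End: 16:35
Hour difference: 16 - 9 = 7 hours
Minute difference: 35 - 58 = -23 minutes
Total minutes: 397
Complete hours: 397 / 60 = 6 (remainder 37)

6


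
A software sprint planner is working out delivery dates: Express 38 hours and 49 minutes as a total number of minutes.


Hours: 38
Extra minutes: 49
Minutes per hour: 60
Hours to minutes: 38 x 60 = 2280
Total: 2280 + 49 = 2329

2329


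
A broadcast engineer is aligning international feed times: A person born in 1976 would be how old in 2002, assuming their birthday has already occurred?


Birth year: 1976
Current year: 2002
Age = current year - birth year
Age = 2002 - 1976 = 26

26


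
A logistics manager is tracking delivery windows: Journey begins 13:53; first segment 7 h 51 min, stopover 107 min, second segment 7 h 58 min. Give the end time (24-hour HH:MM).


Depart: 13:53
Leg 1: +471 min -> 21:44
Layover: +107 min -> 23:31
Leg 2: +478 min -> 07:29
Total travel: 1056 minutes = 17h 36m
Arrival: 07:29

07:29


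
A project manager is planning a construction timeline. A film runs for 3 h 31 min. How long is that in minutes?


Hours: 3
Minutes: 31
Convert hours to minutes: 3 x 60 = 180
Add remaining minutes: 180 + 31 = 211

211


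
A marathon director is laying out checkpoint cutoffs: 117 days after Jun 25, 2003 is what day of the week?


Start: 2003-06-25 (Wednesday)
Step 1 - find target date: add 117 days
  2003-06-25 + 117 days = 2003-10-20
Step 2 - day of week:
  117 mod 7 = 5
  Wednesday + 5 days -> Monday
Result: Monday (2003-10-20)

Monday


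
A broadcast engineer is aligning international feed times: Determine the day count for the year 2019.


Year: 2019
Check leap year rules:
Divisible by 4? No
2019 is not a leap year
Days: 365

365


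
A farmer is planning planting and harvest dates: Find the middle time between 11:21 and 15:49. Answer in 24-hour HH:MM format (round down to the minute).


Start time: 11:21 = 681 minutes from midnight
End time: 15:49 = 949 minutes from midnight
Sum: 681 + 949 = 1630
Midpoint: 1630 / 2 = 815 minutes
Convert: 815 / 60 = 13 hours, 35 minutes
Result: 13:35

13:35


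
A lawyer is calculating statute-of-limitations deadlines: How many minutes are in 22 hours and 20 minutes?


Hours: 22
Extra minutes: 20
Minutes per hour: 60
Hours to minutes: 22 x 60 = 1320
Total: 1320 + 20 = 1340

1340


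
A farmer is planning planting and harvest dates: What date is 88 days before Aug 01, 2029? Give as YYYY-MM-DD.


Start: 2029-08-01
Subtracting 88 days
Days already passed in August: 1
After going back through August: 87 more days to subtract
July 2029: 31 days, 56 remaining
June 2029: 30 days, 26 remaining
May 2029 has 31 days, need 26
Result: 2029-05-05

2029-05-05


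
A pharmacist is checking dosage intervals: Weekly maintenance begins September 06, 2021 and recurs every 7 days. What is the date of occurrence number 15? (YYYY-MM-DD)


First occurrence: 2021-09-06 (occurrence 1)
Each occurrence is 7 days after the previous.
Occurrence 15 is 14 weeks after the first.
14 weeks = 98 days
2021-09-06 + 98 days = 2021-12-13

2021-12-13


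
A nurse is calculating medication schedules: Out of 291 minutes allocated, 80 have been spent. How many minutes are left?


Total budget: 291 minutes
Time used: 80 minutes
Remaining: 291 - 80 = 211 minutes
Percent used: 27.5%
Percent remaining: 72.5%

211


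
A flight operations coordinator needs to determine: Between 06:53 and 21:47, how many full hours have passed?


Start: 06:53
End: 21:47
Hour difference: 21 - 6 = 15 hours
Minute difference: 47 - 53 = -6 minutes
Total minutes: 894
Complete hours: 894 / 60 = 14 (remainder 54)

14


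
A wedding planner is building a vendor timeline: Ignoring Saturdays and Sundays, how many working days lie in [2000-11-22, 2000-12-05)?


Start: 2000-11-22 (Wednesday)
End (exclusive): 2000-12-05 (Tuesday)
Total calendar days: 13
Full weeks: 13 // 7 = 1 -> 5 weekdays
Remaining 6 days starting on Wednesday:
  Wed(w), Thu(w), Fri(w), Sat(-), Sun(-), Mon(w) -> 4 weekdays
Total business days: 5 + 4 = 9

9


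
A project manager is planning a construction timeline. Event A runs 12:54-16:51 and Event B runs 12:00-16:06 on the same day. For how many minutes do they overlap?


Interval A: [774, 1011] minutes from midnight
Interval B: [720, 966] minutes from midnight
Overlap start = max(774, 720) = 774
Overlap end = min(1011, 966) = 966
Overlap = 966 - 774 = 192 minutes

192


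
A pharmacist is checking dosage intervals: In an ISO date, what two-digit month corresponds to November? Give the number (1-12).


Calendar month order:
10. October
11. November <--
12. December
November is month number 11

11


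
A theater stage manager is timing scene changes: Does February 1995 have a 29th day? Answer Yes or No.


Year: 1995
Divisible by 4? 1995 / 4 = 498.75 -> No
Not divisible by 4, so NOT a leap year

No


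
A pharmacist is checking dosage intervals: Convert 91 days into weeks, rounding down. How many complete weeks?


Total days: 91
Days per week: 7
Division: 91 / 7 = 13 remainder 0
Complete weeks: 13
Remaining days: 0

13


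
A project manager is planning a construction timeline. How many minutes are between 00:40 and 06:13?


Start time: 00:40 = 40 minutes from midnight
End time: 06:13 = 373 minutes from midnight
Difference: 373 - 40 = 333 minutes
That is 5 hours and 33 minutes

333


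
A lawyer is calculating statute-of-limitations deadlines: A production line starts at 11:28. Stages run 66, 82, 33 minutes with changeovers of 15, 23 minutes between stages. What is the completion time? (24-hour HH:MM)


Start: 11:28 = 688 min from midnight
  after task 1 (66 min): 12:34
  after break (15 min): 12:49
  after task 2 (82 min): 14:11
  after break (23 min): 14:34
  after task 3 (33 min): 15:07
Total elapsed: 219 minutes
End time: 15:07

15:07


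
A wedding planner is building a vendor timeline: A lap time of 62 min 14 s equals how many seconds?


Minutes: 62
Seconds: 14
Convert minutes to seconds: 62 x 60 = 3720
Add remaining seconds: 3720 + 14 = 3734

3734


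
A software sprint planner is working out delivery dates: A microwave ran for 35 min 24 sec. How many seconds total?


Minutes: 35
Extra seconds: 24
Seconds per minute: 60
Minutes to seconds: 35 x 60 = 2100
Total: 2100 + 24 = 2124

2124


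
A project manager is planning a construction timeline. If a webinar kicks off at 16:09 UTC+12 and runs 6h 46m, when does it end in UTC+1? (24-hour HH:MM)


Start: 16:09 in UTC+12
Step 1 - add duration:
  minutes: 9 + 46 = 55
  hours: 16 + 6 + 0 = 22
  end in UTC+12: 22:55
Step 2 - convert UTC+12 -> UTC+1:
  offset difference: 1 - (12) = -11 hours
  22 + (-11) = 11 -> mod 24 = 11
Result: 11:55 in UTC+1

11:55


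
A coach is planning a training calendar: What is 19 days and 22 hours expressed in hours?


Days: 19
Extra hours: 22
Hours per day: 24
Days to hours: 19 x 24 = 456
Total: 456 + 22 = 478

478


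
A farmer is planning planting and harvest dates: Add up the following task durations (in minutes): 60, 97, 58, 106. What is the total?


Durations: 60, 97, 58, 106
Running sum: 60
+ 97 = 157
+ 58 = 215
+ 106 = 321
Total duration: 321 minutes
That is 5 hours and 21 minutes

321


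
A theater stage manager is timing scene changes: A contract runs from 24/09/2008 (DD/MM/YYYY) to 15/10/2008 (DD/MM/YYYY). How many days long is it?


Start date: 2008-09-24
End date: 2008-10-15
Sep 2008: +7 days
Oct 2008: +14 days
Total: 21 days

21


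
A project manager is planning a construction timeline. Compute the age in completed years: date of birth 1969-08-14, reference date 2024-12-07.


Birth: 1969-08-14
Reference: 2024-12-07
Year difference: 2024 - 1969 = 55
Has birthday (08-14) occurred by 12-07? Yes
Age in full years: 55

55


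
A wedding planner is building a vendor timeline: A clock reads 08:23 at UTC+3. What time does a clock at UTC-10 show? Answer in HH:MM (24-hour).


Local time: 08:23 at UTC+3 (offset 3h)
Target zone: UTC-10 (offset -10h)
Difference: -10 - (3) = -13 hours
Calculation: 8 + (-13) = -5
Wraparound: (-5) mod 24 = 19
Result: 19:23

19:23


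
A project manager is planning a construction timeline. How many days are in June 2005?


Month: June
Year: 2005
June is a 30-day month
Total: 30 days

30


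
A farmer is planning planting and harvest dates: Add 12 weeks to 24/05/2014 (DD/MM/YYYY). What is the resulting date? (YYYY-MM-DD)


Start: 2014-05-24
Weeks to add: 12
Convert to days: 12 x 7 = 84 days
Add 84 days to 2014-05-24
Result: 2014-08-16

2014-08-16


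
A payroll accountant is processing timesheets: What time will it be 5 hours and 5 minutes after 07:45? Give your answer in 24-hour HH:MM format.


Start time: 07:45
Adding: 5 hours 5 minutes
Minutes: 45 + 5 = 50
Hours: 7 + 5 + 0 = 12
Result: 12:50

12:50


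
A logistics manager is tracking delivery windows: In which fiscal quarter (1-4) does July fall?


Month: July (month 7)
Q1: January-March (months 1-3)
Q2: April-June (months 4-6)
Q3: July-September (months 7-9)
Q4: October-December (months 10-12)
Month 7 falls in Q3

3


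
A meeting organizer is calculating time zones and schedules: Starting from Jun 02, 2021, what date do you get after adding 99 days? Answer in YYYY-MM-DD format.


Start: 2021-06-02
Adding 99 days
Days remaining in June: 28
After June: 71 days still to add
July 2021: 31 days, 40 remaining
August 2021: 31 days, 9 remaining
September 2021 has 30 days, need 9
Result: 2021-09-09

2021-09-09


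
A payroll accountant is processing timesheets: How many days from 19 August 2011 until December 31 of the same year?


Start: August 19, 2011
End: December 31, 2011
Days left in August: 12
September: 30
October: 31
November: 30
December: 31
Sum of remaining months: 122
Total: 12 + 122 = 134

134


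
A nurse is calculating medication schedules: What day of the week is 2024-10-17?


Date: 2024-10-17
January 1, 2024 is a Monday
Day of year: 291
Offset from Jan 1: 290 days
290 mod 7 = 3
Result: Thursday

Thursday


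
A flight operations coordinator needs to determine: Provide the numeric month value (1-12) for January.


Calendar month order:
1. January <--
2. February
January is month number 1

1


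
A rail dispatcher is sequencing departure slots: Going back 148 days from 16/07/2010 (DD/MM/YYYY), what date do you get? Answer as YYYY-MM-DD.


Start: 2010-07-16
Subtracting 148 days
Days already passed in July: 16
After going back through July: 132 more days to subtract
June 2010: 30 days, 102 remaining
May 2010: 31 days, 71 remaining
April 2010: 30 days, 41 remaining
March 2010: 31 days, 10 remaining
Result: 2010-02-18

2010-02-18


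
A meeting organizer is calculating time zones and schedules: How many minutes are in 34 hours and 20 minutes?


Hours: 34
Extra minutes: 20
Minutes per hour: 60
Hours to minutes: 34 x 60 = 2040
Total: 2040 + 20 = 2060

2060


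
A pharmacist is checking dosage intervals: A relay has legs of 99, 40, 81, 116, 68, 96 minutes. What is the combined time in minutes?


Durations: 99, 40, 81, 116, 68, 96
Running sum: 99
+ 40 = 139
+ 81 = 220
+ 116 = 336
+ 68 = 404
+ 96 = 500
Total duration: 500 minutes
That is 8 hours and 20 minutes

500


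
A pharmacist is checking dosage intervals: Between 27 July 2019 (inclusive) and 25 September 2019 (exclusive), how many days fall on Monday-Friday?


Start: 2019-07-27 (Saturday)
End (exclusive): 2019-09-25 (Wednesday)
Total calendar days: 60
Full weeks: 60 // 7 = 8 -> 40 weekdays
Remaining 4 days starting on Saturday:
  Sat(-), Sun(-), Mon(w), Tue(w) -> 2 weekdays
Total business days: 40 + 2 = 42

42


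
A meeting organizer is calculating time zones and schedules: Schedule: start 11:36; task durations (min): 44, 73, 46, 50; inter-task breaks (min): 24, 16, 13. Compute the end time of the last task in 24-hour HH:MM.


Start: 11:36 = 696 min from midnight
  after task 1 (44 min): 12:20
  after break (24 min): 12:44
  after task 2 (73 min): 13:57
  after break (16 min): 14:13
  after task 3 (46 min): 14:59
  after break (13 min): 15:12
  after task 4 (50 min): 16:02
Total elapsed: 266 minutes
End time: 16:02

16:02


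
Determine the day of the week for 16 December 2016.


Date: 2016-12-16
January 1, 2016 is a Friday
Day of year: 351
Offset from Jan 1: 350 days
350 mod 7 = 0
Result: Friday

Friday


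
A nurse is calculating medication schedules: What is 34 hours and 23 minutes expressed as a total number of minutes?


Hours: 34
Minutes: 23
Convert hours to minutes: 34 x 60 = 2040
Add remaining minutes: 2040 + 23 = 2063

2063


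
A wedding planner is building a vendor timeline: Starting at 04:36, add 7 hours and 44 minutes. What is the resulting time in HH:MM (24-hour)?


Start time: 04:36
Adding: 7 hours 44 minutes
Minutes: 36 + 44 = 80
Minute overflow: 80 >= 60, so carry 1 hour, minutes = 20
Hours: 4 + 7 + 1 = 12
Result: 12:20

12:20


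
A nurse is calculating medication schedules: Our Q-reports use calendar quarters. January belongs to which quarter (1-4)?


Month: January (month 1)
Q1: January-March (months 1-3)
Q2: April-June (months 4-6)
Q3: July-September (months 7-9)
Q4: October-December (months 10-12)
Month 1 falls in Q1

1


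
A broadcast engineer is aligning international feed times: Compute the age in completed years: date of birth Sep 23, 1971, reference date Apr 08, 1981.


Birth: 1971-09-23
Reference: 1981-04-08
Year difference: 1981 - 1971 = 10
Has birthday (09-23) occurred by 04-08? No
Birthday not yet reached this year -> subtract 1
Age in full years: 9

9


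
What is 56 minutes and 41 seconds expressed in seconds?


Minutes: 56
Extra seconds: 41
Seconds per minute: 60
Minutes to seconds: 56 x 60 = 3360
Total: 3360 + 41 = 3401

3401


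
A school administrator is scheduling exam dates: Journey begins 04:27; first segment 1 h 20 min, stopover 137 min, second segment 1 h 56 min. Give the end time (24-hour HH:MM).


Depart: 04:27
Leg 1: +80 min -> 05:47
Layover: +137 min -> 08:04
Leg 2: +116 min -> 10:00
Total travel: 333 minutes = 5h 33m
Arrival: 10:00

10:00


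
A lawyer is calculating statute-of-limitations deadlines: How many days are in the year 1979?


Year: 1979
Check leap year rules:
Divisible by 4? No
1979 is not a leap year
Days: 365

365


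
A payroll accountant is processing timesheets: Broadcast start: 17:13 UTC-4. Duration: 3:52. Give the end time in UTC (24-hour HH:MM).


Start: 17:13 in UTC-4
Step 1 - add duration:
  minutes: 13 + 52 = 65 (carry 1h)
  hours: 17 + 3 + 1 = 21
  end in UTC-4: 21:05
Step 2 - convert UTC-4 -> UTC:
  offset difference: 0 - (-4) = 4 hours
  21 + (4) = 25 -> mod 24 = 1
Result: 01:05 in UTC

01:05


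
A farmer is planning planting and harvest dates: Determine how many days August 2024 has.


Month: August
Year: 2024
August is a 31-day month
Total: 31 days

31


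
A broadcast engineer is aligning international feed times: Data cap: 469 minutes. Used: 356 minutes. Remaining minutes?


Total budget: 469 minutes
Time used: 356 minutes
Remaining: 469 - 356 = 113 minutes
Percent used: 75.9%
Percent remaining: 24.1%

113


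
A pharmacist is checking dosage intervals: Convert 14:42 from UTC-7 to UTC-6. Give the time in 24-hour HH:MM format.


Local time: 14:42 at UTC-7 (offset -7h)
Target zone: UTC-6 (offset -6h)
Difference: -6 - (-7) = 1 hours
Calculation: 14 + (1) = 15
Result: 15:42

15:42


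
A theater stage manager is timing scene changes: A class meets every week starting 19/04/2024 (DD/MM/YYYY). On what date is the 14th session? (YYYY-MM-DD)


First occurrence: 2024-04-19 (occurrence 1)
Each occurrence is 7 days after the previous.
Occurrence 14 is 13 weeks after the first.
13 weeks = 91 days
2024-04-19 + 91 days = 2024-07-19

2024-07-19


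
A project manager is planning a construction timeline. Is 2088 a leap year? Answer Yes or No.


Year: 2088
Divisible by 4? 2088 / 4 = 522.0 -> Yes
Divisible by 100? 2088 / 100 = 20.88 -> No
Divisible by 4 but not 100, so it IS a leap year

Yes


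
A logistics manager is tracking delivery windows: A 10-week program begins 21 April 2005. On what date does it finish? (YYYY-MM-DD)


Start: 2005-04-21
Weeks to add: 10
Convert to days: 10 x 7 = 70 days
Add 70 days to 2005-04-21
Result: 2005-06-30

2005-06-30


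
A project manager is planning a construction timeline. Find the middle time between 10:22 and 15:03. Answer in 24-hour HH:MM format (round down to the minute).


Start time: 10:22 = 622 minutes from midnight
End time: 15:03 = 903 minutes from midnight
Sum: 622 + 903 = 1525
Midpoint: 1525 / 2 = 762 minutes
Convert: 762 / 60 = 12 hours, 42 minutes
Result: 12:42

12:42


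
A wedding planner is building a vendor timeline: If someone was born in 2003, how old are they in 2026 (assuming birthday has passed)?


Birth year: 2003
Current year: 2026
Age = current year - birth year
Age = 2026 - 2003 = 23

23


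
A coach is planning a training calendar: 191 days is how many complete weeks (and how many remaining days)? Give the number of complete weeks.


Total days: 191
Days per week: 7
Division: 191 / 7 = 27 remainder 2
Complete weeks: 27
Remaining days: 2

27


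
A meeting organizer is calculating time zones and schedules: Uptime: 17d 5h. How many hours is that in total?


Days: 17
Extra hours: 5
Hours per day: 24
Days to hours: 17 x 24 = 408
Total: 408 + 5 = 413

413


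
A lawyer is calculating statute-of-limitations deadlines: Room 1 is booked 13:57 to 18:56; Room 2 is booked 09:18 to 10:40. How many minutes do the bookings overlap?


Interval A: [837, 1136] minutes from midnight
Interval B: [558, 640] minutes from midnight
Overlap start = max(837, 558) = 837
Overlap end = min(1136, 640) = 640
End <= start, so the intervals do not overlap: 0 minutes

0


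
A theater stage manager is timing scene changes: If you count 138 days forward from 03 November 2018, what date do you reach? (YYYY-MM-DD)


Start: 2018-11-03
Adding 138 days
Days remaining in November: 27
After November: 111 days still to add
December 2018: 31 days, 80 remaining
January 2019: 31 days, 49 remaining
February 2019: 28 days, 21 remaining
March 2019 has 31 days, need 21
Result: 2019-03-21

2019-03-21


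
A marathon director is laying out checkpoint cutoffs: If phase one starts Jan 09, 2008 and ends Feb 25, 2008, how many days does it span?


Start date: 2008-01-09
End date: 2008-02-25
Jan 2008: +23 days
Feb 2008: +24 days
Total: 47 days

47


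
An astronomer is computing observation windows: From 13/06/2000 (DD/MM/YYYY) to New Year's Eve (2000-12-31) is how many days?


Start: June 13, 2000
End: December 31, 2000
Days left in June: 17
July: 31
August: 31
September: 30
October: 31
... plus remaining months
Sum of remaining months: 184
Total: 17 + 184 = 201

201


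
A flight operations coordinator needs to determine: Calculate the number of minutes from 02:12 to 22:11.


Start time: 02:12 = 132 minutes from midnight
End time: 22:11 = 1331 minutes from midnight
Difference: 1331 - 132 = 1199 minutes
That is 19 hours and 59 minutes

1199


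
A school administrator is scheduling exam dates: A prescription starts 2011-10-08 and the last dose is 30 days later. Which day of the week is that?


Start: 2011-10-08 (Saturday)
Step 1 - find target date: add 30 days
  2011-10-08 + 30 days = 2011-11-07
Step 2 - day of week:
  30 mod 7 = 2
  Saturday + 2 days -> Monday
Result: Monday (2011-11-07)

Monday


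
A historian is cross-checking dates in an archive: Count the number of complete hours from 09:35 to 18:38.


Start: 09:35
End: 18:38
Hour difference: 18 - 9 = 9 hours
Minute difference: 38 - 35 = 3 minutes
Total minutes: 543
Complete hours: 543 / 60 = 9 (remainder 3)

9


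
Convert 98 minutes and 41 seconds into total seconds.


Minutes: 98
Seconds: 41
Convert minutes to seconds: 98 x 60 = 5880
Add remaining seconds: 5880 + 41 = 5921

5921


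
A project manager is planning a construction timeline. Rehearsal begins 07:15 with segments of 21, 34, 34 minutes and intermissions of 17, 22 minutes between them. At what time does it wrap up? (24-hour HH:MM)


Start: 07:15 = 435 min from midnight
  after task 1 (21 min): 07:36
  after break (17 min): 07:53
  after task 2 (34 min): 08:27
  after break (22 min): 08:49
  after task 3 (34 min): 09:23
Total elapsed: 128 minutes
End time: 09:23

09:23


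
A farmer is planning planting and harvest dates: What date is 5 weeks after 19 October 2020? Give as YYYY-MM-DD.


Start: 2020-10-19
Weeks to add: 5
Convert to days: 5 x 7 = 35 days
Add 35 days to 2020-10-19
Result: 2020-11-23

2020-11-23


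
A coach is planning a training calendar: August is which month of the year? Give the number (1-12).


Calendar month order:
7. July
8. August <--
9. September
August is month number 8

8


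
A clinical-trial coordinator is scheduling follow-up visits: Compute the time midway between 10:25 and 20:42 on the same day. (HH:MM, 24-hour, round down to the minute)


Start time: 10:25 = 625 minutes from midnight
End time: 20:42 = 1242 minutes from midnight
Sum: 625 + 1242 = 1867
Midpoint: 1867 / 2 = 933 minutes
Convert: 933 / 60 = 15 hours, 33 minutes
Result: 15:33

15:33


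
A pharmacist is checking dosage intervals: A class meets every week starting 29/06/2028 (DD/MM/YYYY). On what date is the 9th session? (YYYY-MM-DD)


First occurrence: 2028-06-29 (occurrence 1)
Each occurrence is 7 days after the previous.
Occurrence 9 is 8 weeks after the first.
8 weeks = 56 days
2028-06-29 + 56 days = 2028-08-24

2028-08-24


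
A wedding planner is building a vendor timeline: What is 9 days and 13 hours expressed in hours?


Days: 9
Extra hours: 13
Hours per day: 24
Days to hours: 9 x 24 = 216
Total: 216 + 13 = 229

229


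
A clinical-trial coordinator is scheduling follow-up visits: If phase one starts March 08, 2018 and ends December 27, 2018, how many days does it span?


Start date: 2018-03-08
End date: 2018-12-27
Mar 2018: +24 days
Apr 2018: +30 days
May 2018: +31 days
... (7 more months)
Total: 294 days

294


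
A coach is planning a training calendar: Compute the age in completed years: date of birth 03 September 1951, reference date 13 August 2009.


Birth: 1951-09-03
Reference: 2009-08-13
Year difference: 2009 - 1951 = 58
Has birthday (09-03) occurred by 08-13? No
Birthday not yet reached this year -> subtract 1
Age in full years: 57

57


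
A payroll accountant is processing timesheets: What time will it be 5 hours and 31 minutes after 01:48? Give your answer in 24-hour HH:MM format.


Start time: 01:48
Adding: 5 hours 31 minutes
Minutes: 48 + 31 = 79
Minute overflow: 79 >= 60, so carry 1 hour, minutes = 19
Hours: 1 + 5 + 1 = 7
Result: 07:19

07:19


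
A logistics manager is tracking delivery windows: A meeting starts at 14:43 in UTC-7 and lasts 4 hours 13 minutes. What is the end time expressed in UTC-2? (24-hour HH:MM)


Start: 14:43 in UTC-7
Step 1 - add duration:
  minutes: 43 + 13 = 56
  hours: 14 + 4 + 0 = 18
  end in UTC-7: 18:56
Step 2 - convert UTC-7 -> UTC-2:
  offset difference: -2 - (-7) = 5 hours
  18 + (5) = 23 -> mod 24 = 23
Result: 23:56 in UTC-2

23:56


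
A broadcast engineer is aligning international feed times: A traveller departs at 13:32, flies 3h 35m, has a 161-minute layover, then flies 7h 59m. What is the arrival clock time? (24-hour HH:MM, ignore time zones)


Depart: 13:32
Leg 1: +215 min -> 17:07
Layover: +161 min -> 19:48
Leg 2: +479 min -> 03:47
Total travel: 855 minutes = 14h 15m
Arrival: 03:47

03:47


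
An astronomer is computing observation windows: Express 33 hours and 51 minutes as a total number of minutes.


Hours: 33
Extra minutes: 51
Minutes per hour: 60
Hours to minutes: 33 x 60 = 1980
Total: 1980 + 51 = 2031

2031


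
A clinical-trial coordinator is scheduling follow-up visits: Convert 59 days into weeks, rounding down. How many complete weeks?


Total days: 59
Days per week: 7
Division: 59 / 7 = 8 remainder 3
Complete weeks: 8
Remaining days: 3

8


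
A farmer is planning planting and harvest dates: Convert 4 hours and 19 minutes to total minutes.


Hours: 4
Minutes: 19
Convert hours to minutes: 4 x 60 = 240
Add remaining minutes: 240 + 19 = 259

259


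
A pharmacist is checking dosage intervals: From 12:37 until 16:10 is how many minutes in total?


Start time: 12:37 = 757 minutes from midnight
End time: 16:10 = 970 minutes from midnight
Difference: 970 - 757 = 213 minutes
That is 3 hours and 33 minutes

213


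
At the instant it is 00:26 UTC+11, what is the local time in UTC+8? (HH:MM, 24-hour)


Local time: 00:26 at UTC+11 (offset 11h)
Target zone: UTC+8 (offset 8h)
Difference: 8 - (11) = -3 hours
Calculation: 0 + (-3) = -3
Wraparound: (-3) mod 24 = 21
Result: 21:26

21:26


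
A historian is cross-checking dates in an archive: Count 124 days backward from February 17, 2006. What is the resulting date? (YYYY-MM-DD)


Start: 2006-02-17
Subtracting 124 days
Days already passed in February: 17
After going back through February: 107 more days to subtract
January 2006: 31 days, 76 remaining
December 2005: 31 days, 45 remaining
November 2005: 30 days, 15 remaining
October 2005 has 31 days, need 15
Result: 2005-10-16

2005-10-16


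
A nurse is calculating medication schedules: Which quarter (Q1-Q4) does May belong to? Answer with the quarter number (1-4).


Month: May (month 5)
Q1: January-March (months 1-3)
Q2: April-June (months 4-6)
Q3: July-September (months 7-9)
Q4: October-December (months 10-12)
Month 5 falls in Q2

2


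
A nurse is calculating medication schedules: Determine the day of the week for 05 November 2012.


Date: 2012-11-05
January 1, 2012 is a Sunday
Day of year: 310
Offset from Jan 1: 309 days
309 mod 7 = 1
Result: Monday

Monday


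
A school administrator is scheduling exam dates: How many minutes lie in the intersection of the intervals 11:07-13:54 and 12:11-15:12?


Interval A: [667, 834] minutes from midnight
Interval B: [731, 912] minutes from midnight
Overlap start = max(667, 731) = 731
Overlap end = min(834, 912) = 834
Overlap = 834 - 731 = 103 minutes

103


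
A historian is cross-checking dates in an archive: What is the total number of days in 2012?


Year: 2012
Check leap year rules:
Divisible by 4? Yes
Divisible by 100? No
2012 is a leap year
Days: 366

366


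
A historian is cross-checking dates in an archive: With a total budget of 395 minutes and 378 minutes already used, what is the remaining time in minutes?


Total budget: 395 minutes
Time used: 378 minutes
Remaining: 395 - 378 = 17 minutes
Percent used: 95.7%
Percent remaining: 4.3%

17


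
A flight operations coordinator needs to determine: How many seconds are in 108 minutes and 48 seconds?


Minutes: 108
Extra seconds: 48
Seconds per minute: 60
Minutes to seconds: 108 x 60 = 6480
Total: 6480 + 48 = 6528

6528


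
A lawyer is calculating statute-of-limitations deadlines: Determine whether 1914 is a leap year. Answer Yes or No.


Year: 1914
Divisible by 4? 1914 / 4 = 478.5 -> No
Not divisible by 4, so NOT a leap year

No


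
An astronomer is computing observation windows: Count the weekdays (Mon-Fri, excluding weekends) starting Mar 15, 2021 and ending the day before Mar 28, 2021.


Start: 2021-03-15 (Monday)
End (exclusive): 2021-03-28 (Sunday)
Total calendar days: 13
Full weeks: 13 // 7 = 1 -> 5 weekdays
Remaining 6 days starting on Monday:
  Mon(w), Tue(w), Wed(w), Thu(w), Fri(w), Sat(-) -> 5 weekdays
Total business days: 5 + 5 = 10

10


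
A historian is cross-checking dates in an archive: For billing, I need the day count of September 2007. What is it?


Month: September
Year: 2007
September is a 30-day month
Total: 30 days

30


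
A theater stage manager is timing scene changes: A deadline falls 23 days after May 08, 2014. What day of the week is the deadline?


Start: 2014-05-08 (Thursday)
Step 1 - find target date: add 23 days
  2014-05-08 + 23 days = 2014-05-31
Step 2 - day of week:
  23 mod 7 = 2
  Thursday + 2 days -> Saturday
Result: Saturday (2014-05-31)

Saturday


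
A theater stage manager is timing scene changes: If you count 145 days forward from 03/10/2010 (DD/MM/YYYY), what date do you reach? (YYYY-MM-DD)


Start: 2010-10-03
Adding 145 days
Days remaining in October: 28
After October: 117 days still to add
November 2010: 30 days, 87 remaining
December 2010: 31 days, 56 remaining
January 2011: 31 days, 25 remaining
February 2011 has 28 days, need 25
Result: 2011-02-25

2011-02-25


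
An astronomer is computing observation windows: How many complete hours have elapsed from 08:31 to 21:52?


Start: 08:31
End: 21:52
Hour difference: 21 - 8 = 13 hours
Minute difference: 52 - 31 = 21 minutes
Total minutes: 801
Complete hours: 801 / 60 = 13 (remainder 21)

13


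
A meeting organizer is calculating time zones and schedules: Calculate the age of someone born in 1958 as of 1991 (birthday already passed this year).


Birth year: 1958
Current year: 1991
Age = current year - birth year
Age = 1991 - 1958 = 33

33


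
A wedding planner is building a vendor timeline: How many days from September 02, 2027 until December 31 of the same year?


Start: September 02, 2027
End: December 31, 2027
Days left in September: 28
October: 31
November: 30
December: 31
Sum of remaining months: 92
Total: 28 + 92 = 120

120


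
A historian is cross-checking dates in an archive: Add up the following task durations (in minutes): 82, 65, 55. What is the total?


Durations: 82, 65, 55
Running sum: 82
+ 65 = 147
+ 55 = 202
Total duration: 202 minutes
That is 3 hours and 22 minutes

202


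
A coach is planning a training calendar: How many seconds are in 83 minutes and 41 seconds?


Minutes: 83
Seconds: 41
Convert minutes to seconds: 83 x 60 = 4980
Add remaining seconds: 4980 + 41 = 5021

5021


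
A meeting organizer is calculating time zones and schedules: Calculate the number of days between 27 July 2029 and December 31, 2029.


Start: July 27, 2029
End: December 31, 2029
Days left in July: 4
August: 31
September: 30
October: 31
November: 30
... plus remaining months
Sum of remaining months: 153
Total: 4 + 153 = 157

157


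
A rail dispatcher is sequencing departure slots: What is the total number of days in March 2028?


Month: March
Year: 2028
March is a 31-day month
Total: 31 days

31


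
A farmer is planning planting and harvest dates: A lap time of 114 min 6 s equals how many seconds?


Minutes: 114
Seconds: 6
Convert minutes to seconds: 114 x 60 = 6840
Add remaining seconds: 6840 + 6 = 6846

6846


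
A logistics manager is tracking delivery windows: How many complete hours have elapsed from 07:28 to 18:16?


Start: 07:28
End: 18:16
Hour difference: 18 - 7 = 11 hours
Minute difference: 16 - 28 = -12 minutes
Total minutes: 648
Complete hours: 648 / 60 = 10 (remainder 48)

10


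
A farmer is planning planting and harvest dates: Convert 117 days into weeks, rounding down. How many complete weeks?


Total days: 117
Days per week: 7
Division: 117 / 7 = 16 remainder 5
Complete weeks: 16
Remaining days: 5

16


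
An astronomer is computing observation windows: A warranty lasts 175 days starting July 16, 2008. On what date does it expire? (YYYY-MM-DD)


Start: 2008-07-16
Adding 175 days
Days remaining in July: 15
After July: 160 days still to add
August 2008: 31 days, 129 remaining
September 2008: 30 days, 99 remaining
October 2008: 31 days, 68 remaining
November 2008: 30 days, 38 remaining
Result: 2009-01-07

2009-01-07


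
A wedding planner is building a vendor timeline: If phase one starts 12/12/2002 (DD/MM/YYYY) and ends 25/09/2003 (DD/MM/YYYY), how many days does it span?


Start date: 2002-12-12
End date: 2003-09-25
Dec 2002: +20 days
Jan 2003: +31 days
Feb 2003: +28 days
... (7 more months)
Total: 287 days

287


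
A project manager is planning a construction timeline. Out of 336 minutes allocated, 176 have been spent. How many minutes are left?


Total budget: 336 minutes
Time used: 176 minutes
Remaining: 336 - 176 = 160 minutes
Percent used: 52.4%
Percent remaining: 47.6%

160


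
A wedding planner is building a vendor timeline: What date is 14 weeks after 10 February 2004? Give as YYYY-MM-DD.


Start: 2004-02-10
Weeks to add: 14
Convert to days: 14 x 7 = 98 days
Add 98 days to 2004-02-10
Result: 2004-05-18

2004-05-18


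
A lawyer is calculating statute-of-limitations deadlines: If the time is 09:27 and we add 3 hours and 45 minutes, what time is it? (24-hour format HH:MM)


Start time: 09:27
Adding: 3 hours 45 minutes
Minutes: 27 + 45 = 72
Minute overflow: 72 >= 60, so carry 1 hour, minutes = 12
Hours: 9 + 3 + 1 = 13
Result: 13:12

13:12


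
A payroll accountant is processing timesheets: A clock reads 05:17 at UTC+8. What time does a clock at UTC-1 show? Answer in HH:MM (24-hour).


Local time: 05:17 at UTC+8 (offset 8h)
Target zone: UTC-1 (offset -1h)
Difference: -1 - (8) = -9 hours
Calculation: 5 + (-9) = -4
Wraparound: (-4) mod 24 = 20
Result: 20:17

20:17


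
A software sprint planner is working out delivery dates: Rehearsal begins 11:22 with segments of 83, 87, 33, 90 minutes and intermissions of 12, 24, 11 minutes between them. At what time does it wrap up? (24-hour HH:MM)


Start: 11:22 = 682 min from midnight
  after task 1 (83 min): 12:45
  after break (12 min): 12:57
  after task 2 (87 min): 14:24
  after break (24 min): 14:48
  after task 3 (33 min): 15:21
  after break (11 min): 15:32
  after task 4 (90 min): 17:02
Total elapsed: 340 minutes
End time: 17:02

17:02


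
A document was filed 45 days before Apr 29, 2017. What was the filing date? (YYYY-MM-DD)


Start: 2017-04-29
Subtracting 45 days
Days already passed in April: 29
After going back through April: 16 more days to subtract
March 2017 has 31 days, need 16
Result: 2017-03-15

2017-03-15


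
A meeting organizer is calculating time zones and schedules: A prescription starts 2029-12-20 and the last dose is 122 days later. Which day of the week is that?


Start: 2029-12-20 (Thursday)
Step 1 - find target date: add 122 days
  2029-12-20 + 122 days = 2030-04-21
Step 2 - day of week:
  122 mod 7 = 3
  Thursday + 3 days -> Sunday
Result: Sunday (2030-04-21)

Sunday


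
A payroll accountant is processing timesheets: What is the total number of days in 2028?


Year: 2028
Check leap year rules:
Divisible by 4? Yes
Divisible by 100? No
2028 is a leap year
Days: 366

366


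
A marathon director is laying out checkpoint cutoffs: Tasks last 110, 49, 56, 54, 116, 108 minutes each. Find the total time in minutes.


Durations: 110, 49, 56, 54, 116, 108
Running sum: 110
+ 49 = 159
+ 56 = 215
+ 54 = 269
+ 116 = 385
+ 108 = 493
Total duration: 493 minutes
That is 8 hours and 13 minutes

493
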